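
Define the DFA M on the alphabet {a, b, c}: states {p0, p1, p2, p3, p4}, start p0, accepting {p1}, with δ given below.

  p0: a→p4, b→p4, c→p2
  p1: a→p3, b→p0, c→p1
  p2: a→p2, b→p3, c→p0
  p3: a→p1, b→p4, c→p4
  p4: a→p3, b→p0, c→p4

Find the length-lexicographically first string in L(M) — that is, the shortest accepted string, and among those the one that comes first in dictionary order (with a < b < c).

aaa

A breadth-first search from p0 reaches an accepting state first via the path p0 → p4 → p3 → p1 on input aaa.
No string of length < 3 is accepted (BFS exhausts all shorter strings without reaching an accepting state), and aaa is the lexicographically least accepting string of length 3.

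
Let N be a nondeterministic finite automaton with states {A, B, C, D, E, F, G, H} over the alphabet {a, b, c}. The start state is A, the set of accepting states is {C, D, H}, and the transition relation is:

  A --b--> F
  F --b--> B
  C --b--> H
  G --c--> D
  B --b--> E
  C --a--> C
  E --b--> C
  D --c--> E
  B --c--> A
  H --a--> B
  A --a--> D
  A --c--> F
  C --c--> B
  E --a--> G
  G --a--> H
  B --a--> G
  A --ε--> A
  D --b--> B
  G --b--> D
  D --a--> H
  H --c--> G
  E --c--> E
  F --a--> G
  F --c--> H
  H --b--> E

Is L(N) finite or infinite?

State A is reachable from the start and can reach an accepting state, and it lies on the cycle A → D → B → A.
Traversing that cycle any number of times yields accepted strings of unbounded length, so the language is infinite.

infinite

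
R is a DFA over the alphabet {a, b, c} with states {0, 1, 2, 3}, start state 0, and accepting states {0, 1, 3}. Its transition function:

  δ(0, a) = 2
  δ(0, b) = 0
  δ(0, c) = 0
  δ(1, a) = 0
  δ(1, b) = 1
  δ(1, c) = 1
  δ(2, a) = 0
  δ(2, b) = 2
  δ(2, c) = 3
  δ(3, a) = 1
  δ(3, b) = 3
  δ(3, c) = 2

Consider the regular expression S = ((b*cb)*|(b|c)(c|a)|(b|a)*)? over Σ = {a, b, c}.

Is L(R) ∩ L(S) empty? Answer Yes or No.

No

The empty string ε is accepted by both R and S.
Hence L(R) ∩ L(S) ≠ ∅.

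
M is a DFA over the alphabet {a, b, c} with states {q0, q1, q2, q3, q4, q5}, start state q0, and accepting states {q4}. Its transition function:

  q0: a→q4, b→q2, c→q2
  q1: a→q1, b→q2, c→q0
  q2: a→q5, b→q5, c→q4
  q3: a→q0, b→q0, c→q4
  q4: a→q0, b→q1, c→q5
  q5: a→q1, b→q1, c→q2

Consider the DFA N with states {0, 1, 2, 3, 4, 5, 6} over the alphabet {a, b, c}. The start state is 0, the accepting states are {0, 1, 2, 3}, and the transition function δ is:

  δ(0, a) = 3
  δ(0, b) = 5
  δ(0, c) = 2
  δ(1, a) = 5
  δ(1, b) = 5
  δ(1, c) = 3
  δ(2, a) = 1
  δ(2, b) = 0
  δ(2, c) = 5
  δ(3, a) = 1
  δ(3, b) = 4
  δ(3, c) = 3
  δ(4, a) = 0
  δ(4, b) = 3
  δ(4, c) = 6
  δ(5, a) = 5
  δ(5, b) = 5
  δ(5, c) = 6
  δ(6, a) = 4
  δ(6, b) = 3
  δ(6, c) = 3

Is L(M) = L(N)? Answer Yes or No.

No

The string bc is accepted by M but rejected by N.
So L(M) ≠ L(N).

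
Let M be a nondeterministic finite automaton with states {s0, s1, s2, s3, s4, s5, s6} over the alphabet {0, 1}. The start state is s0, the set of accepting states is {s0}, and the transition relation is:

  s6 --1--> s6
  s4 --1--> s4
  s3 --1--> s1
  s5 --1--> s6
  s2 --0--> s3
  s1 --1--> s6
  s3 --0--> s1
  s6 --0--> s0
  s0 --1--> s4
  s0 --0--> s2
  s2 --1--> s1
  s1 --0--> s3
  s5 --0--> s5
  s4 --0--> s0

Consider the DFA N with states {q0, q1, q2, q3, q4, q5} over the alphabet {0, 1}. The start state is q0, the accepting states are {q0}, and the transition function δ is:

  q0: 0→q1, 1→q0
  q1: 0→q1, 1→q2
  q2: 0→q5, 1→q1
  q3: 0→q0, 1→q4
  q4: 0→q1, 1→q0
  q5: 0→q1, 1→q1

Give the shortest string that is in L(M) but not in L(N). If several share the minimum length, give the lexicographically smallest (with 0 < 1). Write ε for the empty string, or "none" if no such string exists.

10

The string 10 is accepted by M but not by N.
No shorter string lies in the difference, and 10 is the lexicographically first length-2 string in L(M) \ L(N).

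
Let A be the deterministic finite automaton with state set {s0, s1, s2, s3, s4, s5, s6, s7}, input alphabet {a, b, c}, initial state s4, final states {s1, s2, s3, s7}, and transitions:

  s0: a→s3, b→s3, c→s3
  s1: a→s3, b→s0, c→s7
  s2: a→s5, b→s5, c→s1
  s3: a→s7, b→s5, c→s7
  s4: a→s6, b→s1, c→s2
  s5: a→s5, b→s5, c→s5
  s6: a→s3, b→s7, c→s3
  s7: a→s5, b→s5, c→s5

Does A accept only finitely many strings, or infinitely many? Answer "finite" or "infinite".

finite

The useful states (reachable from s4 and able to reach an accepting state) are {s0, s1, s2, s3, s4, s6, s7}.
Restricted to these states the transition graph has no cycle, so every accepting path has bounded length and L is finite.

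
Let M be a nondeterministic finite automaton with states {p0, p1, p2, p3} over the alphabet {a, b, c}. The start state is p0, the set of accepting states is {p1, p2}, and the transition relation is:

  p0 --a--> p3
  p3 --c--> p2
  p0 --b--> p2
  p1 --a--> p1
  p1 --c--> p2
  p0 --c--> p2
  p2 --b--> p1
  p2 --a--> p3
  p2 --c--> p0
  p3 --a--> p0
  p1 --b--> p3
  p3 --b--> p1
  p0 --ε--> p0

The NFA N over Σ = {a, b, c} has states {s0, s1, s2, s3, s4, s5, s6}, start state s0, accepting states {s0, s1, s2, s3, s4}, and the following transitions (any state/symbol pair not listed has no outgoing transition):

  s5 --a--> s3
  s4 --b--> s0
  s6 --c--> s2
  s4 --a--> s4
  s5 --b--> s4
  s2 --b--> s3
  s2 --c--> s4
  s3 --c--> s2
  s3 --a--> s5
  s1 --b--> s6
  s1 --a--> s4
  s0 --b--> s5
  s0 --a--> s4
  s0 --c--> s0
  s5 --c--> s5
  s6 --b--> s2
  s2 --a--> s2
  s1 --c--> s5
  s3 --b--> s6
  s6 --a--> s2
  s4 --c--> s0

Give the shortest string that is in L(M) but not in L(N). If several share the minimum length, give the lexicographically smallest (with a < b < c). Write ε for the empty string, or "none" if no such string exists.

The string b is accepted by M but not by N.
No shorter string lies in the difference, and b is the lexicographically first length-1 string in L(M) \ L(N).

b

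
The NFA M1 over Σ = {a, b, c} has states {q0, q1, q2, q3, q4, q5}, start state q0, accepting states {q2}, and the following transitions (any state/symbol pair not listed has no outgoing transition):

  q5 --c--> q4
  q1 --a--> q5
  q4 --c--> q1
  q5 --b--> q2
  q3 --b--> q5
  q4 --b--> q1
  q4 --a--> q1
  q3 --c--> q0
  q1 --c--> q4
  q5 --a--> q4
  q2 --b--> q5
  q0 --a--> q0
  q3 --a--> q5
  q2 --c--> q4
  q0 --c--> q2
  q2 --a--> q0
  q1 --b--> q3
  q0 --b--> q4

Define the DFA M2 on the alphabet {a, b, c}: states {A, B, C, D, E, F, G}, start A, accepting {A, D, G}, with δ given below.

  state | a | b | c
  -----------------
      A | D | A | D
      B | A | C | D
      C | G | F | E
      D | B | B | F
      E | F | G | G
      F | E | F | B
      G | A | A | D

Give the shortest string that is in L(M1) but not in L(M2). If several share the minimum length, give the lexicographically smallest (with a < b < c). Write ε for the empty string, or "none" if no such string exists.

The string ac is accepted by M1 but not by M2.
No shorter string lies in the difference, and ac is the lexicographically first length-2 string in L(M1) \ L(M2).

ac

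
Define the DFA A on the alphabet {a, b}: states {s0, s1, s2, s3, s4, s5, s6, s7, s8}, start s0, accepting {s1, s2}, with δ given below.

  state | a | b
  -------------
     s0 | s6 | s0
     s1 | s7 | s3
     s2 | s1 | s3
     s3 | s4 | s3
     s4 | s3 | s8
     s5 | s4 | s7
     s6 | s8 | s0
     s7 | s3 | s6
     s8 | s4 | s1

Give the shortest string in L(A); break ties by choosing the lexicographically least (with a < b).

aab

A breadth-first search from s0 reaches an accepting state first via the path s0 → s6 → s8 → s1 on input aab.
No string of length < 3 is accepted (BFS exhausts all shorter strings without reaching an accepting state), and aab is the lexicographically least accepting string of length 3.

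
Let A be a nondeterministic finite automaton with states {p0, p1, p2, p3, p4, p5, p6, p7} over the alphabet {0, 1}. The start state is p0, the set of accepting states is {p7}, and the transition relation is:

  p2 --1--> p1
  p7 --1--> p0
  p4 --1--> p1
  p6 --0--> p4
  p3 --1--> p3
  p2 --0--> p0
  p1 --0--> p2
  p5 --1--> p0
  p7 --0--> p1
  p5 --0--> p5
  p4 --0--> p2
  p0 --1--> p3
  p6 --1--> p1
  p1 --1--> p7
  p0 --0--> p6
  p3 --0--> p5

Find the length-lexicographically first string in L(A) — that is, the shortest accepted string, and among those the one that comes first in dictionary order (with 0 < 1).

A breadth-first search from p0 reaches an accepting state first via the path p0 → p6 → p1 → p7 on input 011.
No string of length < 3 is accepted (BFS exhausts all shorter strings without reaching an accepting state), and 011 is the lexicographically least accepting string of length 3.

011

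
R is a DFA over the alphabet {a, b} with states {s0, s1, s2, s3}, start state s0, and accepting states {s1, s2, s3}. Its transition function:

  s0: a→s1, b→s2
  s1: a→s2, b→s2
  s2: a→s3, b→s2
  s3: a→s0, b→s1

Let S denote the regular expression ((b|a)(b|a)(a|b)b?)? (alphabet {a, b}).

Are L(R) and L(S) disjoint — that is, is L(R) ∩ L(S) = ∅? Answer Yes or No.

The string aaa is accepted by both R and S.
Hence L(R) ∩ L(S) ≠ ∅.

No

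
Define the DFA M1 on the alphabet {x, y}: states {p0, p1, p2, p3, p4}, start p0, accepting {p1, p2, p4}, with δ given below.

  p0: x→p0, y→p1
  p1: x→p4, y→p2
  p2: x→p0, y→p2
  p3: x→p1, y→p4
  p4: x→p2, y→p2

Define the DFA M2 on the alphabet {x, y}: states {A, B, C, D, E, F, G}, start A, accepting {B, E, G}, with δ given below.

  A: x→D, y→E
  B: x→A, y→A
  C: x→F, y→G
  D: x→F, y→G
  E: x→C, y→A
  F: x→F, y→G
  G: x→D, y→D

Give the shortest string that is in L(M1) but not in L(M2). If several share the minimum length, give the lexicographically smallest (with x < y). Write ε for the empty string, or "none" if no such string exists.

yx

The string yx is accepted by M1 but not by M2.
No shorter string lies in the difference, and yx is the lexicographically first length-2 string in L(M1) \ L(M2).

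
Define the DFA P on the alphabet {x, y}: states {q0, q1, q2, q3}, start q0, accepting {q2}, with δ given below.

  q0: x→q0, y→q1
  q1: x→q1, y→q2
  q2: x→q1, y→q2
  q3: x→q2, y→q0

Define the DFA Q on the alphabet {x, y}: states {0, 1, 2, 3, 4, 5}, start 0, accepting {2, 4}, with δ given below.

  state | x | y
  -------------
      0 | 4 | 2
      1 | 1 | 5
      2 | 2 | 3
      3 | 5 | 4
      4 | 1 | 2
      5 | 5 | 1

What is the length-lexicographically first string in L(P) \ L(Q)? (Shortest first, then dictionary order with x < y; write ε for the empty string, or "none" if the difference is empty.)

The string yy is accepted by P but not by Q.
No shorter string lies in the difference, and yy is the lexicographically first length-2 string in L(P) \ L(Q).

yy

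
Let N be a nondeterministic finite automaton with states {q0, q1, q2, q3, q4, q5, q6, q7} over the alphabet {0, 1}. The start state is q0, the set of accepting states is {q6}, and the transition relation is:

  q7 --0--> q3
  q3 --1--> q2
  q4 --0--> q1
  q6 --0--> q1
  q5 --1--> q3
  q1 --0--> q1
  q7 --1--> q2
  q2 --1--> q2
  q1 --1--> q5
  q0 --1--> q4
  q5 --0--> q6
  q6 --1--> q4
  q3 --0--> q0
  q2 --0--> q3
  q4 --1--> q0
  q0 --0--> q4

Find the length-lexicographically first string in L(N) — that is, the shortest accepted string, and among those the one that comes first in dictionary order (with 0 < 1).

A breadth-first search from q0 reaches an accepting state first via the path q0 → q4 → q1 → q5 → q6 on input 0010.
No string of length < 4 is accepted (BFS exhausts all shorter strings without reaching an accepting state), and 0010 is the lexicographically least accepting string of length 4.

0010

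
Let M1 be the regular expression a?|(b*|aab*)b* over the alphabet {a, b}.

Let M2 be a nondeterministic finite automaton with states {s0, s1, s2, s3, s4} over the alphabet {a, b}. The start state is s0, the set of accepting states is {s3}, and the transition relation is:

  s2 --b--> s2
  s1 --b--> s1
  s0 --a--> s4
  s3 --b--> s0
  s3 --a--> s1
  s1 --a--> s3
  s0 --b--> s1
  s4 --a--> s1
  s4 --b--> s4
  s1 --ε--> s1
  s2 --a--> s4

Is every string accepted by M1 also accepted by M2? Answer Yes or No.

The empty string ε is in L(M1) but not in L(M2).
So L(M1) ⊄ L(M2).

No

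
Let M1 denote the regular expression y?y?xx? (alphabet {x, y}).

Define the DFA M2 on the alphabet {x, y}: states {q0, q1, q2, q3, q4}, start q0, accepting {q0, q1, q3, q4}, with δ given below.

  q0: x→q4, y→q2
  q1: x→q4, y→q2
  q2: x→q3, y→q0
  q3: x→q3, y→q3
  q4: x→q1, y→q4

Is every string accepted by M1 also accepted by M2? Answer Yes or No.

Yes

Converting the expression M1 to a DFA (subset construction, then merging equivalent states) gives the minimal DFA with states {r0, r1, r2, r3, r4, r5}, start state r0, accepting states {r1, r3} and transitions r0: x→r1, y→r2; r1: x→r3, y→r4; r2: x→r1, y→r5; r3: x→r4, y→r4; r4: x→r4, y→r4; r5: x→r1, y→r4.
Exploring the product automaton M1 × M2 from the start pair (r0, q0), following both machines on each input symbol, reaches 12 state pairs: (r0, q0), (r1, q4), (r2, q2), (r3, q1), (r4, q4), (r1, q3), (r5, q0), (r4, q2), (r4, q1), (r3, q3), (r4, q3), (r4, q0).
M1 accepts in {r1, r3} and M2 accepts in {q0, q1, q3, q4}. The reachable pairs whose M1-component is accepting are (r1, q4), (r3, q1), (r1, q3), (r3, q3); in each of them the M2-component is accepting too, so the product for L(M1) \ L(M2) (M1-component accepting, M2-component rejecting) has no reachable accepting pair and the difference is empty.
Hence every string in L(M1) is also in L(M2).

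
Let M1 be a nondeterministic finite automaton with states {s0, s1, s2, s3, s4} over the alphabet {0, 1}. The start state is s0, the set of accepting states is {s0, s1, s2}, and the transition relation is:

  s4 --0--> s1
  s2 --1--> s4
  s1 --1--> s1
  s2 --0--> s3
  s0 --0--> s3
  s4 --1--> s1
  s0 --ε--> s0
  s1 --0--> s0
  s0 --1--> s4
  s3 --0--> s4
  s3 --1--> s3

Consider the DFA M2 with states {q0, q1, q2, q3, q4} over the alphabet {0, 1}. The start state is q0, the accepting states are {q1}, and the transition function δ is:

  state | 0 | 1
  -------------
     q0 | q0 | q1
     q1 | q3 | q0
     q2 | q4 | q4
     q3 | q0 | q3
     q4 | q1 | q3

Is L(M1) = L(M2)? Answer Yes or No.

No

The empty string ε is accepted by M1 but rejected by M2.
So L(M1) ≠ L(M2).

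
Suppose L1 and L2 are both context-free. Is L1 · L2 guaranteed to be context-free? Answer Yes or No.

Take grammars for L₁ and L₂ with disjoint nonterminals and start symbols S₁, S₂; adding a new start symbol with S → S₁S₂ gives a context-free grammar for L₁L₂.
So the context-free languages are closed under concatenation.

Yes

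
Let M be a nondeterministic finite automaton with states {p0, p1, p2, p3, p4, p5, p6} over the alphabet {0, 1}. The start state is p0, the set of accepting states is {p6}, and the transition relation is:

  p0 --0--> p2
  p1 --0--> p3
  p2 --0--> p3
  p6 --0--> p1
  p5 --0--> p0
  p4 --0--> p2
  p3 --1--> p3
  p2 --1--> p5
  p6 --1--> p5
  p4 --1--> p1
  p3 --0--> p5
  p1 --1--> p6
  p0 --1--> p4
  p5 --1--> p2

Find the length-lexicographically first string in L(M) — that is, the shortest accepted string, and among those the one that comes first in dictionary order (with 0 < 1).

111

A breadth-first search from p0 reaches an accepting state first via the path p0 → p4 → p1 → p6 on input 111.
No string of length < 3 is accepted (BFS exhausts all shorter strings without reaching an accepting state), and 111 is the lexicographically least accepting string of length 3.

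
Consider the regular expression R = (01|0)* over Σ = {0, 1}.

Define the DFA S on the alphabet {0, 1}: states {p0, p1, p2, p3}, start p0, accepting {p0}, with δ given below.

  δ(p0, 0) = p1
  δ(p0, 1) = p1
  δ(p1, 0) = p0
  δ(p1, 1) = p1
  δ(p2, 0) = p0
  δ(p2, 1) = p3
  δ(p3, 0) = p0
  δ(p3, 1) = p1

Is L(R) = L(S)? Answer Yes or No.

No

The string 0 is accepted by R but rejected by S.
So L(R) ≠ L(S).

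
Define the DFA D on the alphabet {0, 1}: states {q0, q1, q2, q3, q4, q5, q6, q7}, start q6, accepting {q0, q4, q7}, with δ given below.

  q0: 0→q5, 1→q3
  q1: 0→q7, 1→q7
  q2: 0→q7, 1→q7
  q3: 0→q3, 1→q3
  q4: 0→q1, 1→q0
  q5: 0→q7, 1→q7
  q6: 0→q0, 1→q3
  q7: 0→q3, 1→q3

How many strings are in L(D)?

The useful subgraph on states {q0, q5, q6, q7} is acyclic, so L(D) is finite; the longest accepting path visits 4 useful states, giving maximum string length 3.
Counting accepting paths from q6 by length: 1 of length 1, 2 of length 3. Total 3.

3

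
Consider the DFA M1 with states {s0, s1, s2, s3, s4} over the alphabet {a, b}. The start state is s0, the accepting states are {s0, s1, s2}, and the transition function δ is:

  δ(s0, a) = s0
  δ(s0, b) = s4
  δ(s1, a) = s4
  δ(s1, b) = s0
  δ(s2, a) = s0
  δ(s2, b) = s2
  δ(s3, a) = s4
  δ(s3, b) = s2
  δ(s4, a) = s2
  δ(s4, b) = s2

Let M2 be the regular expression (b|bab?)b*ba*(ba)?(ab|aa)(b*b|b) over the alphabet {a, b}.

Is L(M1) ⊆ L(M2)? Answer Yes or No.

The empty string ε is in L(M1) but not in L(M2).
So L(M1) ⊄ L(M2).

No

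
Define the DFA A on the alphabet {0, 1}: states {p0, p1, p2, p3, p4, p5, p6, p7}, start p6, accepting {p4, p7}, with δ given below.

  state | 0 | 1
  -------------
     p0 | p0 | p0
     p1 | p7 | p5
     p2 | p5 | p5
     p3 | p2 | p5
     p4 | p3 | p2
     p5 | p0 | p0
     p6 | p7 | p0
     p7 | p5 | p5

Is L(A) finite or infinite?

finite

The useful states (reachable from p6 and able to reach an accepting state) are {p6, p7}.
Restricted to these states the transition graph has no cycle, so every accepting path has bounded length and L is finite.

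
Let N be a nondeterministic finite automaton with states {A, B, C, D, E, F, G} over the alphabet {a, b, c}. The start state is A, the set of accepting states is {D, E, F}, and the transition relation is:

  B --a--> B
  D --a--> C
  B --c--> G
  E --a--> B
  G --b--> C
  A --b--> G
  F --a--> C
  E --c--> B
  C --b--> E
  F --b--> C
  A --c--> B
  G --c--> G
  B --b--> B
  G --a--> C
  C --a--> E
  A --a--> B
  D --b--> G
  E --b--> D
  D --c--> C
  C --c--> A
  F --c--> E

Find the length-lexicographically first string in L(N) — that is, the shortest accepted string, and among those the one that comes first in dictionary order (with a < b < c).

baa

A breadth-first search from A reaches an accepting state first via the path A → G → C → E on input baa.
No string of length < 3 is accepted (BFS exhausts all shorter strings without reaching an accepting state), and baa is the lexicographically least accepting string of length 3.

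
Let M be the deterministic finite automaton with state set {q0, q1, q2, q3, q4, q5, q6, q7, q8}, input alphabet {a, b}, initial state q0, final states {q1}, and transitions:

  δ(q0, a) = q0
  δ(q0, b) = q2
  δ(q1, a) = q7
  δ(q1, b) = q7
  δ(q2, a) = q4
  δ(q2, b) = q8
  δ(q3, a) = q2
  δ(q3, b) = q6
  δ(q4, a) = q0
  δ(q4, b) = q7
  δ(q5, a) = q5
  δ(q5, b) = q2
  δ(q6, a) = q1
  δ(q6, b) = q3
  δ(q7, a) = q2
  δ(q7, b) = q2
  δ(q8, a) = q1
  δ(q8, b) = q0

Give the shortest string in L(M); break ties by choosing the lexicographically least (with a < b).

A breadth-first search from q0 reaches an accepting state first via the path q0 → q2 → q8 → q1 on input bba.
No string of length < 3 is accepted (BFS exhausts all shorter strings without reaching an accepting state), and bba is the lexicographically least accepting string of length 3.

bba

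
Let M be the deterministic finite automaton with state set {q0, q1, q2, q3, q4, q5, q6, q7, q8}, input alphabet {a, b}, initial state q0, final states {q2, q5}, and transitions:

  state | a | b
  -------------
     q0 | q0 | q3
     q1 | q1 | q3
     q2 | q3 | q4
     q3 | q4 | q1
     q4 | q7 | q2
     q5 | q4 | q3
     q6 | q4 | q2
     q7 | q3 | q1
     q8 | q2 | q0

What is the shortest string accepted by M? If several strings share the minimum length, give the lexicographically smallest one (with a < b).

bab

A breadth-first search from q0 reaches an accepting state first via the path q0 → q3 → q4 → q2 on input bab.
No string of length < 3 is accepted (BFS exhausts all shorter strings without reaching an accepting state), and bab is the lexicographically least accepting string of length 3.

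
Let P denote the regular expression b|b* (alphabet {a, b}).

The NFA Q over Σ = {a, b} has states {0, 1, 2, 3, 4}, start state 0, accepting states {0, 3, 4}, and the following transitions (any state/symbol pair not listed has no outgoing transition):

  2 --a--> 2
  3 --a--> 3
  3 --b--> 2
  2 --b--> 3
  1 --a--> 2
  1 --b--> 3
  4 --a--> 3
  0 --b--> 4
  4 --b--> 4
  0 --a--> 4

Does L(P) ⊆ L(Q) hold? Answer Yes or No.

Yes

Converting the expression P to a DFA (subset construction, then merging equivalent states) gives the minimal DFA with states {p0, p1}, start state p0, accepting states {p0} and transitions p0: a→p1, b→p0; p1: a→p1, b→p1.
Exploring the product automaton P × Q from the start pair (p0, 0), following both machines on each input symbol, reaches 5 state pairs: (p0, 0), (p1, 4), (p0, 4), (p1, 3), (p1, 2).
P accepts in {p0} and Q accepts in {0, 3, 4}. The reachable pairs whose P-component is accepting are (p0, 0), (p0, 4); in each of them the Q-component is accepting too, so the product for L(P) \ L(Q) (P-component accepting, Q-component rejecting) has no reachable accepting pair and the difference is empty.
Hence every string in L(P) is also in L(Q).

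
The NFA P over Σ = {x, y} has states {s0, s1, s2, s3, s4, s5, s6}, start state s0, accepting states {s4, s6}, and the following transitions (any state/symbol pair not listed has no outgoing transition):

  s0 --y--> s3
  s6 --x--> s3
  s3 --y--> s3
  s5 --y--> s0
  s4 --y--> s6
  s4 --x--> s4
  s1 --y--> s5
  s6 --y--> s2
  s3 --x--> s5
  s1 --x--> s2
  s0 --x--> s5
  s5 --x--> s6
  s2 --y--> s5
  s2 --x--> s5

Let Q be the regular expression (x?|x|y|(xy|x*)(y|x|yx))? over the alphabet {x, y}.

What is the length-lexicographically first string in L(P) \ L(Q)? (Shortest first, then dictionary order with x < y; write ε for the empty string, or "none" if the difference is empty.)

The string yxx is accepted by P but not by Q.
No shorter string lies in the difference, and yxx is the lexicographically first length-3 string in L(P) \ L(Q).

yxx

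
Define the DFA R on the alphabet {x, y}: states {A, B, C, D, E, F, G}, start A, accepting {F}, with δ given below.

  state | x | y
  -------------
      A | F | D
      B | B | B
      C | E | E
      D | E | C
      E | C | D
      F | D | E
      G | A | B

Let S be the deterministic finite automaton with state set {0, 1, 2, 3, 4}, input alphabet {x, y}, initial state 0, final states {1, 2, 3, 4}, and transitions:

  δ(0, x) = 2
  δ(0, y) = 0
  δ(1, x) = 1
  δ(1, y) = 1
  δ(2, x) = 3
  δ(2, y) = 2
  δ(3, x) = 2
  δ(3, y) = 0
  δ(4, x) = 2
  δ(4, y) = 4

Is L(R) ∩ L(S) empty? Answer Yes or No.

The string x is accepted by both R and S.
Hence L(R) ∩ L(S) ≠ ∅.

No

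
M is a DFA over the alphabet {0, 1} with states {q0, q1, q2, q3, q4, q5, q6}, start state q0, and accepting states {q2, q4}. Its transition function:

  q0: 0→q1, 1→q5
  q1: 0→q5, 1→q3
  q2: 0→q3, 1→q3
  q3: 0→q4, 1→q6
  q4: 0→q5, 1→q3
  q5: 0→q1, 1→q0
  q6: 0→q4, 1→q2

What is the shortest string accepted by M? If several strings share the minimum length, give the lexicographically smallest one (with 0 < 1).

A breadth-first search from q0 reaches an accepting state first via the path q0 → q1 → q3 → q4 on input 010.
No string of length < 3 is accepted (BFS exhausts all shorter strings without reaching an accepting state), and 010 is the lexicographically least accepting string of length 3.

010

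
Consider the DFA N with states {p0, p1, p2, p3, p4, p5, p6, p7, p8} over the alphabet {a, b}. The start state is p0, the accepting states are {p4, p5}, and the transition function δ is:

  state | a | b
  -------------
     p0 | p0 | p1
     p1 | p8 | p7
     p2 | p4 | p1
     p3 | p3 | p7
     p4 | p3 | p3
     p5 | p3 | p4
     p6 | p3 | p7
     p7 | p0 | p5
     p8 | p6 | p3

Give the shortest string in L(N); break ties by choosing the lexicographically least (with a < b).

bbb

A breadth-first search from p0 reaches an accepting state first via the path p0 → p1 → p7 → p5 on input bbb.
No string of length < 3 is accepted (BFS exhausts all shorter strings without reaching an accepting state), and bbb is the lexicographically least accepting string of length 3.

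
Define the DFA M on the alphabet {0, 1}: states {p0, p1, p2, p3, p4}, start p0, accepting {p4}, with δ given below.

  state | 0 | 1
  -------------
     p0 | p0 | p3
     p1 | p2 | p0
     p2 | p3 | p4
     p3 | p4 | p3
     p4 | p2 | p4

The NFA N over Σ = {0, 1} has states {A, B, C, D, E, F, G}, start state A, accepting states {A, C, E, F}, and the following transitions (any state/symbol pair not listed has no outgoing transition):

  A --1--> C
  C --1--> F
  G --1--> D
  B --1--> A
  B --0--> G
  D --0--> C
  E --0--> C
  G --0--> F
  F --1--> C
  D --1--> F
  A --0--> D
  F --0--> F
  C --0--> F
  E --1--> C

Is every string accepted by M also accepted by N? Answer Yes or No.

Yes

Exploring the product automaton M × N from the start pair (p0, A), following both machines on each input symbol, reaches 9 state pairs: (p0, A), (p0, D), (p3, C), (p0, C), (p3, F), (p4, F), (p0, F), (p2, F), (p4, C).
M accepts in {p4} and N accepts in {A, C, E, F}. The reachable pairs whose M-component is accepting are (p4, F), (p4, C); in each of them the N-component is accepting too, so the product for L(M) \ L(N) (M-component accepting, N-component rejecting) has no reachable accepting pair and the difference is empty.
Hence every string in L(M) is also in L(N).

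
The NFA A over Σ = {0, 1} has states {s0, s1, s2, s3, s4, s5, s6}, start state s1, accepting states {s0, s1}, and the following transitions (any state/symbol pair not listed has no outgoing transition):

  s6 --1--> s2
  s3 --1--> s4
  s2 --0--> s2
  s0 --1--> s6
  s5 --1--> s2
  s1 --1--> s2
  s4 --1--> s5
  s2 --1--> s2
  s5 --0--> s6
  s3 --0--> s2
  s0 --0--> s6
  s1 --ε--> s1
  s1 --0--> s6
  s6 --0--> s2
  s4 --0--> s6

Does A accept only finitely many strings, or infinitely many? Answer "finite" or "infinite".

The useful states (reachable from s1 and able to reach an accepting state) are {s1}.
Restricted to these states the transition graph has no cycle, so every accepting path has bounded length and L is finite.

finite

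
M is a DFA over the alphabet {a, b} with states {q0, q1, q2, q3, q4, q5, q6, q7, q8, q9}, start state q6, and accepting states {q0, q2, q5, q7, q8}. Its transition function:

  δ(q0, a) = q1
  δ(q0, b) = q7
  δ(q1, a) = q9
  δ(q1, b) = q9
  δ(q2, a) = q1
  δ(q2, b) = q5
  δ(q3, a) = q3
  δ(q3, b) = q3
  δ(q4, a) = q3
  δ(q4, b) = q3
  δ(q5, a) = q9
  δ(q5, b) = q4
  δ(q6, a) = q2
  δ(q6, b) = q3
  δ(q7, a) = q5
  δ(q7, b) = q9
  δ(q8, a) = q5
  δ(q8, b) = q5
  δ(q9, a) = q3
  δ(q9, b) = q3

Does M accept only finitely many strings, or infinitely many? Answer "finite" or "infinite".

finite

The useful states (reachable from q6 and able to reach an accepting state) are {q2, q5, q6}.
Restricted to these states the transition graph has no cycle, so every accepting path has bounded length and L is finite.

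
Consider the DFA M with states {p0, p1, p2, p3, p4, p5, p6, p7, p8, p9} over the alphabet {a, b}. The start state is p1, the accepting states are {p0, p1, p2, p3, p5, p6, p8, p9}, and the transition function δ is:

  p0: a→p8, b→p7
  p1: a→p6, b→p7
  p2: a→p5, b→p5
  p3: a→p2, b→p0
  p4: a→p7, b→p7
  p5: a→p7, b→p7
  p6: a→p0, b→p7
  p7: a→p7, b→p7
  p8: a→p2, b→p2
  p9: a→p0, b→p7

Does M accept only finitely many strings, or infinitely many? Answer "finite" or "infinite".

finite

The useful states (reachable from p1 and able to reach an accepting state) are {p0, p1, p2, p5, p6, p8}.
Restricted to these states the transition graph has no cycle, so every accepting path has bounded length and L is finite.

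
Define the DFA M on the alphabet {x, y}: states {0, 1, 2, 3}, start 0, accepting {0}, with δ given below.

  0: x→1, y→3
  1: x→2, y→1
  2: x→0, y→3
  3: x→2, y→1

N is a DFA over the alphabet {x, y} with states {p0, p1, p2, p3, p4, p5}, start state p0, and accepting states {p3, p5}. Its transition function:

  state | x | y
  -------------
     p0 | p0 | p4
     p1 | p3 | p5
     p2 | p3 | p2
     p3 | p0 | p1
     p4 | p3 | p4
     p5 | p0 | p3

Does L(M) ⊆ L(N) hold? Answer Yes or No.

No

The empty string ε is in L(M) but not in L(N).
So L(M) ⊄ L(N).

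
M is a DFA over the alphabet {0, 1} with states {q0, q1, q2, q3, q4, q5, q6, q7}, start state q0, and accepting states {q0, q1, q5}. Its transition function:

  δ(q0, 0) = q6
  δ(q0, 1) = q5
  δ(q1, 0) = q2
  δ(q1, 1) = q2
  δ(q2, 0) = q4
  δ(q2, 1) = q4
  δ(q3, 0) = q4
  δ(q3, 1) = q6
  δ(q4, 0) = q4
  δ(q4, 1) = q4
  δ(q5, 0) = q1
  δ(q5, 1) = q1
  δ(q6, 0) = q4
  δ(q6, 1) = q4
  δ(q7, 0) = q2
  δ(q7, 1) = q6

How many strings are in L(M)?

4

The useful subgraph on states {q0, q1, q5} is acyclic, so L(M) is finite; the longest accepting path visits 3 useful states, giving maximum string length 2.
Counting accepting paths from q0 by length: 1 of length 0, 1 of length 1, 2 of length 2. Total 4.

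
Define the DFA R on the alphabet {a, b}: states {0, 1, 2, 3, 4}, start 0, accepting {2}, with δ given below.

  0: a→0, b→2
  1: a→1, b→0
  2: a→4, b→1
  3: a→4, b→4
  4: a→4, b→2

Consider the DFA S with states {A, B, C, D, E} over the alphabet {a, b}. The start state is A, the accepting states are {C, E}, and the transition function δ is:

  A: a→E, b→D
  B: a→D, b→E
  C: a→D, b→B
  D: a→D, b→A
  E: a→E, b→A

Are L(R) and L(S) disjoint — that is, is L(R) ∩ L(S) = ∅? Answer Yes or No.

Yes

Exploring the product automaton R × S from the start pair (0, A), following both machines on each input symbol, reaches 10 state pairs: (0, A), (0, E), (2, D), (2, A), (4, D), (1, A), (4, E), (1, D), (1, E), (0, D).
R accepts in {2} and S accepts in {C, E}; no reachable pair has both components accepting, so no string drives both machines to acceptance simultaneously and L(R) ∩ L(S) = ∅.
So no string is accepted by both, and the intersection is empty.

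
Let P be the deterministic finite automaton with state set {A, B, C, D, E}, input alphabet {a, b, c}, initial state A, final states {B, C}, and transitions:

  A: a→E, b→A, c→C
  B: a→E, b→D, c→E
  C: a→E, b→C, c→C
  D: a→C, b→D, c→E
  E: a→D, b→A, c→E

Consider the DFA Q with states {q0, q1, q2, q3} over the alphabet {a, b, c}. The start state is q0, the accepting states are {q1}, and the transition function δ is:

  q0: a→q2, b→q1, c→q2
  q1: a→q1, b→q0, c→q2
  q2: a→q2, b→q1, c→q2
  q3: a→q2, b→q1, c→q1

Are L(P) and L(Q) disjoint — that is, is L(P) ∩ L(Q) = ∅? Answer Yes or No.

No

The string cb is accepted by both P and Q.
Hence L(P) ∩ L(Q) ≠ ∅.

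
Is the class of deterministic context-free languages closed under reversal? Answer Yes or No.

No

L = {c bⁿaⁿ : n≥0} ∪ {d b²ⁿaⁿ : n≥0} is a DCFL: the first symbol tells a deterministic PDA whether to pop one or two b's per a. Its reversal Lᴿ = {aⁿbⁿ c : n≥0} ∪ {aⁿb²ⁿ d : n≥0} is not. DCFLs are closed under right quotient by regular languages, and Lᴿ/{c, d} = {aⁿbⁿ : n≥0} ∪ {aⁿb²ⁿ : n≥0} — the standard context-free language accepted by no deterministic PDA (intuitively the machine would have to commit to a b-to-a ratio before the distinguishing marker arrives; formally, a DPDA for it would have a single run on aⁿb²ⁿ, accepting after the prefix aⁿbⁿ and accepting again after n more b's; an ordinary PDA that simulates it on a's and b's and, at any moment when it is accepting, may switch to reading only a fresh letter e while feeding each e to the simulation as a b, would accept aⁱbʲeᵏ (k≥1) exactly when both aⁱbʲ and aⁱbʲ⁺ᵏ are in the language, i.e. its language intersected with the regular set a*b*e⁺ would be exactly {aⁿbⁿeⁿ : n≥1} — impossible, since context-free languages are closed under intersection with regular sets and {aⁿbⁿeⁿ} is not context-free). So Lᴿ cannot be a DCFL.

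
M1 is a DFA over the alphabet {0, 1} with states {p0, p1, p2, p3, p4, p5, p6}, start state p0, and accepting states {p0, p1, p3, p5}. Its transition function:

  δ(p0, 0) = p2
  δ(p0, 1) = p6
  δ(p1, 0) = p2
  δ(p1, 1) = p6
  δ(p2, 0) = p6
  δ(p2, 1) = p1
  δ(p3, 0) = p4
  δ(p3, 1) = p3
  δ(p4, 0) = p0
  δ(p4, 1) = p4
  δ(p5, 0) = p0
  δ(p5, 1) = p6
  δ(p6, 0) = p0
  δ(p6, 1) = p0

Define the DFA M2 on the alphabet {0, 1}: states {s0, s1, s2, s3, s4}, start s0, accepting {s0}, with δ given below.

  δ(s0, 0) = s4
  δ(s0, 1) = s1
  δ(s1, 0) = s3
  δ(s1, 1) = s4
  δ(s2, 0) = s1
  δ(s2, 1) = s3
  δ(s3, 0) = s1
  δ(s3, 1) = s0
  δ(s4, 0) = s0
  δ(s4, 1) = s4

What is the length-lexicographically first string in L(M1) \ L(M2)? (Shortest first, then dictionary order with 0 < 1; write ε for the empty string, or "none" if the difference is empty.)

01

The string 01 is accepted by M1 but not by M2.
No shorter string lies in the difference, and 01 is the lexicographically first length-2 string in L(M1) \ L(M2).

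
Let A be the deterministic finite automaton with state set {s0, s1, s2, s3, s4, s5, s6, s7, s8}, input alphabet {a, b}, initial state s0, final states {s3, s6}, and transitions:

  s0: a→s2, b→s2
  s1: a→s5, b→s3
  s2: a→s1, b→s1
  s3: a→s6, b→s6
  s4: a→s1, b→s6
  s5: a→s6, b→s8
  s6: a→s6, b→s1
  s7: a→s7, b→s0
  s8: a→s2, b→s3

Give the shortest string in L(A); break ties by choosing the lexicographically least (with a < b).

A breadth-first search from s0 reaches an accepting state first via the path s0 → s2 → s1 → s3 on input aab.
No string of length < 3 is accepted (BFS exhausts all shorter strings without reaching an accepting state), and aab is the lexicographically least accepting string of length 3.

aab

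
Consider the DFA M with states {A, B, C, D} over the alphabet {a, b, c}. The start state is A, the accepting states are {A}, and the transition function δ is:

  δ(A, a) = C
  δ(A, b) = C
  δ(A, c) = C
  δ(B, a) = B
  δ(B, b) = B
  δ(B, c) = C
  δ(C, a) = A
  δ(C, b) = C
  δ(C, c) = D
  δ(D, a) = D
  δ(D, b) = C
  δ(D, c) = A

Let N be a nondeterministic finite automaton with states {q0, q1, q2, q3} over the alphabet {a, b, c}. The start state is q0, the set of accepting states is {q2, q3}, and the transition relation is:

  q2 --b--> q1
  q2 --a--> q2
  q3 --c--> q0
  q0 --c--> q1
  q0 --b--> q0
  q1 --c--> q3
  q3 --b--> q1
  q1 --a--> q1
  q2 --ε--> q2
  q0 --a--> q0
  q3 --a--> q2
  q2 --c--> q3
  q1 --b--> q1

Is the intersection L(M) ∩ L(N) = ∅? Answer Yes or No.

No

The string acc is accepted by both M and N.
Hence L(M) ∩ L(N) ≠ ∅.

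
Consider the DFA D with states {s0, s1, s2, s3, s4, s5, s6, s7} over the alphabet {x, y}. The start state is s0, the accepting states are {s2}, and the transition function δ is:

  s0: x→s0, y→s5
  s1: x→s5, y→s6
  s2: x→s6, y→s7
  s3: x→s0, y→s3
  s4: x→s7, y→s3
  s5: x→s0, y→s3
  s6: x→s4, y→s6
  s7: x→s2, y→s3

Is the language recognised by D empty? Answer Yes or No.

The states reachable from the start state are {s0, s3, s5}.
None of the accepting states {s2} is reachable, so no string is accepted and L(D) = ∅.

Yes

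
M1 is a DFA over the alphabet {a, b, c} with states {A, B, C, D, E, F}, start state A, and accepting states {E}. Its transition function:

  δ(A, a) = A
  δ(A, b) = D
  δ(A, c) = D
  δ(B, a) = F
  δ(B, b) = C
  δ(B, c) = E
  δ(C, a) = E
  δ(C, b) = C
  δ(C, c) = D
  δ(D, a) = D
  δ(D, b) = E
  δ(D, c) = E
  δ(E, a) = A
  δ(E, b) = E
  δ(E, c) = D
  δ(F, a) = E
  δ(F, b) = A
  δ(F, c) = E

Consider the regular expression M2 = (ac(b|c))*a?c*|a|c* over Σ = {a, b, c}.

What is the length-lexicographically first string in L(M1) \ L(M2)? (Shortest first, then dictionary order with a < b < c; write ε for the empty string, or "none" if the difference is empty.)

The string bb is accepted by M1 but not by M2.
No shorter string lies in the difference, and bb is the lexicographically first length-2 string in L(M1) \ L(M2).

bb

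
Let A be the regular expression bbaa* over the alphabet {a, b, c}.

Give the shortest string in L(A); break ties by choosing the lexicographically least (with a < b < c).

bba

By inspection of the expression, no string of length less than 3 matches, and bba is the lexicographically first match of length 3.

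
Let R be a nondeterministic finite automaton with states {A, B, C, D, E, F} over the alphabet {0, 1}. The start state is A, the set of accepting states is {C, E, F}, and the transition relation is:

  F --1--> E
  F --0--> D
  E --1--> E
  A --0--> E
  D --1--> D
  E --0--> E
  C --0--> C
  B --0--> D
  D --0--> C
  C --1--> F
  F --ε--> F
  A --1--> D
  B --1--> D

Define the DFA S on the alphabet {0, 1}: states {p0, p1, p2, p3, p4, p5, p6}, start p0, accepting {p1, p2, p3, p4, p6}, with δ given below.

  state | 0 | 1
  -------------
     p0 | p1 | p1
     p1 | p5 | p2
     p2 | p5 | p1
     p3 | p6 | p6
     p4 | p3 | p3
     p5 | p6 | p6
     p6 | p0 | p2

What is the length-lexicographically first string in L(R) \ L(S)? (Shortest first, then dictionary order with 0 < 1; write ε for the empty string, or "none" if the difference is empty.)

00

The string 00 is accepted by R but not by S.
No shorter string lies in the difference, and 00 is the lexicographically first length-2 string in L(R) \ L(S).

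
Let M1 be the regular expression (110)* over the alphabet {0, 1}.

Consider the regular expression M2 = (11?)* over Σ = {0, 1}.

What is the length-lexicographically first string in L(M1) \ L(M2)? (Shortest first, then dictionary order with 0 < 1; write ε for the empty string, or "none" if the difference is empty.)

110

The string 110 is accepted by M1 but not by M2.
No shorter string lies in the difference, and 110 is the lexicographically first length-3 string in L(M1) \ L(M2).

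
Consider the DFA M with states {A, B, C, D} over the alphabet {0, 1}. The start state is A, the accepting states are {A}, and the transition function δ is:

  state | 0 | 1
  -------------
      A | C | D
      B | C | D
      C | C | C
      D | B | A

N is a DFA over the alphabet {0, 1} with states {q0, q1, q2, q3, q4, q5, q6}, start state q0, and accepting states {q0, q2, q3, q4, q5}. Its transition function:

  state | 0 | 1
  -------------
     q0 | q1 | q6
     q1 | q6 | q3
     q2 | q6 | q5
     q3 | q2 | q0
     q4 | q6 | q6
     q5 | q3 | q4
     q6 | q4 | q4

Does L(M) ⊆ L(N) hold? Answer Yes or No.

Exploring the product automaton M × N from the start pair (A, q0), following both machines on each input symbol, reaches 11 state pairs: (A, q0), (C, q1), (D, q6), (C, q6), (C, q3), (B, q4), (A, q4), (C, q4), (C, q2), (C, q0), (C, q5).
M accepts in {A} and N accepts in {q0, q2, q3, q4, q5}. The reachable pairs whose M-component is accepting are (A, q0), (A, q4); in each of them the N-component is accepting too, so the product for L(M) \ L(N) (M-component accepting, N-component rejecting) has no reachable accepting pair and the difference is empty.
Hence every string in L(M) is also in L(N).

Yes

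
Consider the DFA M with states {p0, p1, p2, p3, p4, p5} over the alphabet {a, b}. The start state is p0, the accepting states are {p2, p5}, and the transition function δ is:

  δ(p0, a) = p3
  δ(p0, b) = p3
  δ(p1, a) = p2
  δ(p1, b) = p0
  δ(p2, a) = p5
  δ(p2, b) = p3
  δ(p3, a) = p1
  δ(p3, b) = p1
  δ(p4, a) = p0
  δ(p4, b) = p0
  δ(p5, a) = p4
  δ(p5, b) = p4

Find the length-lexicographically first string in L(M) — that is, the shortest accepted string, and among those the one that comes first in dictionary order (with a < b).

A breadth-first search from p0 reaches an accepting state first via the path p0 → p3 → p1 → p2 on input aaa.
No string of length < 3 is accepted (BFS exhausts all shorter strings without reaching an accepting state), and aaa is the lexicographically least accepting string of length 3.

aaa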